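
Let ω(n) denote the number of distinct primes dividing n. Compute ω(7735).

7735 = 5 · 1547
1547 = 7 · 221
221 = 13 · 17
7735 = 5 · 7 · 13 · 17, which has 4 distinct prime factors.

4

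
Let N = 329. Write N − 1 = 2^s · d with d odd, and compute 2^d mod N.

329 − 1 = 328 = 2^3 · 41, so d = 41.
2^1 ≡ 2 (mod 329)
2^2 ≡ 2^2 = 4 ≡ 4 (mod 329)
2^4 ≡ 4^2 = 16 ≡ 16 (mod 329)
2^8 ≡ 16^2 = 256 ≡ 256 (mod 329)
2^16 ≡ 256^2 = 65536 ≡ 65 (mod 329)
2^32 ≡ 65^2 = 4225 ≡ 277 (mod 329)
41 = 32 + 8 + 1 in binary powers of 2.
So 2^41 ≡ 277 · 256 · 2 ≡ 25 (mod 329).
Squaring chain: 25 → 296 → 102; never reaches −1, so base 2 is a Miller–Rabin witness that 329 is composite.

25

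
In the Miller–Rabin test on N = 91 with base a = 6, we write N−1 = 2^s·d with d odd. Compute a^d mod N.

91 − 1 = 90 = 2^1 · 45, so d = 45.
6^1 ≡ 6 (mod 91)
6^2 ≡ 6^2 = 36 ≡ 36 (mod 91)
6^4 ≡ 36^2 = 1296 ≡ 22 (mod 91)
6^8 ≡ 22^2 = 484 ≡ 29 (mod 91)
6^16 ≡ 29^2 = 841 ≡ 22 (mod 91)
6^32 ≡ 22^2 = 484 ≡ 29 (mod 91)
45 = 32 + 8 + 4 + 1 in binary powers of 2.
So 6^45 ≡ 29 · 29 · 22 · 6 ≡ 83 (mod 91).
Squaring chain: 83; never reaches −1, so base 6 is a Miller–Rabin witness that 91 is composite.

83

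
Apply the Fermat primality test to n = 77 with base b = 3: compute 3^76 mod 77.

25

3^1 ≡ 3 (mod 77)
3^2 ≡ 3^2 = 9 ≡ 9 (mod 77)
3^4 ≡ 9^2 = 81 ≡ 4 (mod 77)
3^8 ≡ 4^2 = 16 ≡ 16 (mod 77)
3^16 ≡ 16^2 = 256 ≡ 25 (mod 77)
3^32 ≡ 25^2 = 625 ≡ 9 (mod 77)
3^64 ≡ 9^2 = 81 ≡ 4 (mod 77)
76 = 64 + 8 + 4 in binary powers of 2.
So 3^76 ≡ 4 · 16 · 4 ≡ 25 (mod 77).
Since 25 ≠ 1, base 3 is a Fermat witness: 77 is composite.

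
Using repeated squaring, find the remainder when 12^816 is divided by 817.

12^1 ≡ 12 (mod 817)
12^2 ≡ 12^2 = 144 ≡ 144 (mod 817)
12^4 ≡ 144^2 = 20736 ≡ 311 (mod 817)
12^8 ≡ 311^2 = 96721 ≡ 315 (mod 817)
12^16 ≡ 315^2 = 99225 ≡ 368 (mod 817)
12^32 ≡ 368^2 = 135424 ≡ 619 (mod 817)
12^64 ≡ 619^2 = 383161 ≡ 805 (mod 817)
12^128 ≡ 805^2 = 648025 ≡ 144 (mod 817)
12^256 ≡ 144^2 = 20736 ≡ 311 (mod 817)
12^512 ≡ 311^2 = 96721 ≡ 315 (mod 817)
816 = 512 + 256 + 32 + 16 in binary powers of 2.
So 12^816 ≡ 315 · 311 · 619 · 368 ≡ 704 (mod 817).
Since 704 ≠ 1, base 12 is a Fermat witness: 817 is composite.

704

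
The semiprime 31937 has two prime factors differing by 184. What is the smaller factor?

109

Since p = q + 184, we have 31937 = q(q + 184), so q² + 184q − 31937 = 0.
Discriminant: 184² + 4·31937 = 33856 + 127748 = 161604; √161604 = 402.
q = (−184 + 402)/2 = 109, and p = q + 184 = 293.
Check: 109 · 293 = 31937.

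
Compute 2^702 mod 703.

2^1 ≡ 2 (mod 703)
2^2 ≡ 2^2 = 4 ≡ 4 (mod 703)
2^4 ≡ 4^2 = 16 ≡ 16 (mod 703)
2^8 ≡ 16^2 = 256 ≡ 256 (mod 703)
2^16 ≡ 256^2 = 65536 ≡ 157 (mod 703)
2^32 ≡ 157^2 = 24649 ≡ 44 (mod 703)
2^64 ≡ 44^2 = 1936 ≡ 530 (mod 703)
2^128 ≡ 530^2 = 280900 ≡ 403 (mod 703)
2^256 ≡ 403^2 = 162409 ≡ 16 (mod 703)
2^512 ≡ 16^2 = 256 ≡ 256 (mod 703)
702 = 512 + 128 + 32 + 16 + 8 + 4 + 2 in binary powers of 2.
So 2^702 ≡ 256 · 403 · 44 · 157 · 256 · 16 · 4 ≡ 628 (mod 703).
Since 628 ≠ 1, base 2 is a Fermat witness: 703 is composite.

628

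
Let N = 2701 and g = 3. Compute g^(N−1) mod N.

3^1 ≡ 3 (mod 2701)
3^2 ≡ 3^2 = 9 ≡ 9 (mod 2701)
3^4 ≡ 9^2 = 81 ≡ 81 (mod 2701)
3^8 ≡ 81^2 = 6561 ≡ 1159 (mod 2701)
3^16 ≡ 1159^2 = 1343281 ≡ 884 (mod 2701)
3^32 ≡ 884^2 = 781456 ≡ 867 (mod 2701)
3^64 ≡ 867^2 = 751689 ≡ 811 (mod 2701)
3^128 ≡ 811^2 = 657721 ≡ 1378 (mod 2701)
3^256 ≡ 1378^2 = 1898884 ≡ 81 (mod 2701)
3^512 ≡ 81^2 = 6561 ≡ 1159 (mod 2701)
3^1024 ≡ 1159^2 = 1343281 ≡ 884 (mod 2701)
3^2048 ≡ 884^2 = 781456 ≡ 867 (mod 2701)
2700 = 2048 + 512 + 128 + 8 + 4 in binary powers of 2.
So 3^2700 ≡ 867 · 1159 · 1378 · 1159 · 81 ≡ 1 (mod 2701).
Since the result is 1, base 3 gives no evidence that 2701 is composite.

1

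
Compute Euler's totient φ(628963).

601920

Factor: 628963 = 37 · 89 · 191.
φ(628963) = (37−1) · (89−1) · (191−1) = 36 · 88 · 190 = 601920.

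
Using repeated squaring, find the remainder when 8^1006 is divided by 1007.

8^1 ≡ 8 (mod 1007)
8^2 ≡ 8^2 = 64 ≡ 64 (mod 1007)
8^4 ≡ 64^2 = 4096 ≡ 68 (mod 1007)
8^8 ≡ 68^2 = 4624 ≡ 596 (mod 1007)
8^16 ≡ 596^2 = 355216 ≡ 752 (mod 1007)
8^32 ≡ 752^2 = 565504 ≡ 577 (mod 1007)
8^64 ≡ 577^2 = 332929 ≡ 619 (mod 1007)
8^128 ≡ 619^2 = 383161 ≡ 501 (mod 1007)
8^256 ≡ 501^2 = 251001 ≡ 258 (mod 1007)
8^512 ≡ 258^2 = 66564 ≡ 102 (mod 1007)
1006 = 512 + 256 + 128 + 64 + 32 + 8 + 4 + 2 in binary powers of 2.
So 8^1006 ≡ 102 · 258 · 501 · 619 · 577 · 596 · 68 · 64 ≡ 163 (mod 1007).
Since 163 ≠ 1, base 8 is a Fermat witness: 1007 is composite.

163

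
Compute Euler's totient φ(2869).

2700

Factor: 2869 = 19 · 151.
φ(2869) = (19−1) · (151−1) = 18 · 150 = 2700.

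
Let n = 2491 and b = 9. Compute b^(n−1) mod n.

811

9^1 ≡ 9 (mod 2491)
9^2 ≡ 9^2 = 81 ≡ 81 (mod 2491)
9^4 ≡ 81^2 = 6561 ≡ 1579 (mod 2491)
9^8 ≡ 1579^2 = 2493241 ≡ 2241 (mod 2491)
9^16 ≡ 2241^2 = 5022081 ≡ 225 (mod 2491)
9^32 ≡ 225^2 = 50625 ≡ 805 (mod 2491)
9^64 ≡ 805^2 = 648025 ≡ 365 (mod 2491)
9^128 ≡ 365^2 = 133225 ≡ 1202 (mod 2491)
9^256 ≡ 1202^2 = 1444804 ≡ 24 (mod 2491)
9^512 ≡ 24^2 = 576 ≡ 576 (mod 2491)
9^1024 ≡ 576^2 = 331776 ≡ 473 (mod 2491)
9^2048 ≡ 473^2 = 223729 ≡ 2030 (mod 2491)
2490 = 2048 + 256 + 128 + 32 + 16 + 8 + 2 in binary powers of 2.
So 9^2490 ≡ 2030 · 24 · 1202 · 805 · 225 · 2241 · 81 ≡ 811 (mod 2491).
Since 811 ≠ 1, base 9 is a Fermat witness: 2491 is composite.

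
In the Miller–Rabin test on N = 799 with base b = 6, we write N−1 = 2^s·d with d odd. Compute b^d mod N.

71

799 − 1 = 798 = 2^1 · 399, so d = 399.
6^1 ≡ 6 (mod 799)
6^2 ≡ 6^2 = 36 ≡ 36 (mod 799)
6^4 ≡ 36^2 = 1296 ≡ 497 (mod 799)
6^8 ≡ 497^2 = 247009 ≡ 118 (mod 799)
6^16 ≡ 118^2 = 13924 ≡ 341 (mod 799)
6^32 ≡ 341^2 = 116281 ≡ 426 (mod 799)
6^64 ≡ 426^2 = 181476 ≡ 103 (mod 799)
6^128 ≡ 103^2 = 10609 ≡ 222 (mod 799)
6^256 ≡ 222^2 = 49284 ≡ 545 (mod 799)
399 = 256 + 128 + 8 + 4 + 2 + 1 in binary powers of 2.
So 6^399 ≡ 545 · 222 · 118 · 497 · 36 · 6 ≡ 71 (mod 799).
Squaring chain: 71; never reaches −1, so base 6 is a Miller–Rabin witness that 799 is composite.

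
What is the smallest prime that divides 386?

386 is even: 2 divides it.

2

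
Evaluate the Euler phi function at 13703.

Factor: 13703 = 71 · 193.
φ(13703) = (71−1) · (193−1) = 70 · 192 = 13440.

13440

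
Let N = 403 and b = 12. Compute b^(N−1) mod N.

12^1 ≡ 12 (mod 403)
12^2 ≡ 12^2 = 144 ≡ 144 (mod 403)
12^4 ≡ 144^2 = 20736 ≡ 183 (mod 403)
12^8 ≡ 183^2 = 33489 ≡ 40 (mod 403)
12^16 ≡ 40^2 = 1600 ≡ 391 (mod 403)
12^32 ≡ 391^2 = 152881 ≡ 144 (mod 403)
12^64 ≡ 144^2 = 20736 ≡ 183 (mod 403)
12^128 ≡ 183^2 = 33489 ≡ 40 (mod 403)
12^256 ≡ 40^2 = 1600 ≡ 391 (mod 403)
402 = 256 + 128 + 16 + 2 in binary powers of 2.
So 12^402 ≡ 391 · 40 · 391 · 144 ≡ 66 (mod 403).
Since 66 ≠ 1, base 12 is a Fermat witness: 403 is composite.

66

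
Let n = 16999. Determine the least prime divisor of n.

16999 is odd.
Digit sum 34, not divisible by 3.
Ends in 9: not divisible by 5.
7: 16999 = 7·2428 + 3
11: 16999 = 11·1545 + 4
13: 16999 = 13·1307 + 8
17: 16999 = 17·999 + 16
19: 16999 = 19·894 + 13
23: 16999 = 23·739 + 2
29: 16999 = 29·586 + 5
31: 16999 = 31·548 + 11
37: 16999 = 37·459 + 16
41: 16999 = 41·414 + 25
43: 16999 = 43·395 + 14
47: 16999 = 47·361 + 32
53: 16999 = 53·320 + 39
59: 16999 = 59·288 + 7
61: 16999 = 61·278 + 41
67: 16999 = 67·253 + 48
71: 16999 = 71·239 + 30
73: 16999 = 73·232 + 63
79: 16999 = 79·215 + 14
83: 16999 = 83·204 + 67
89: 16999 = 89·191

89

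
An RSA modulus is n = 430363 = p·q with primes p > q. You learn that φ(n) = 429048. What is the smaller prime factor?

607

φ(n) = (p−1)(q−1) = n − (p+q) + 1, so p + q = 430363 − 429048 + 1 = 1316.
p and q are the roots of t² − 1316t + 430363 = 0.
Discriminant: 1316² − 4·430363 = 1731856 − 1721452 = 10404; √10404 = 102.
q = (1316 − 102)/2 = 607, p = (1316 + 102)/2 = 709.
Check: 607 · 709 = 430363.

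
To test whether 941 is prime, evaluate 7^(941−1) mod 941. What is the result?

1

7^1 ≡ 7 (mod 941)
7^2 ≡ 7^2 = 49 ≡ 49 (mod 941)
7^4 ≡ 49^2 = 2401 ≡ 519 (mod 941)
7^8 ≡ 519^2 = 269361 ≡ 235 (mod 941)
7^16 ≡ 235^2 = 55225 ≡ 647 (mod 941)
7^32 ≡ 647^2 = 418609 ≡ 805 (mod 941)
7^64 ≡ 805^2 = 648025 ≡ 617 (mod 941)
7^128 ≡ 617^2 = 380689 ≡ 525 (mod 941)
7^256 ≡ 525^2 = 275625 ≡ 853 (mod 941)
7^512 ≡ 853^2 = 727609 ≡ 216 (mod 941)
940 = 512 + 256 + 128 + 32 + 8 + 4 in binary powers of 2.
So 7^940 ≡ 216 · 853 · 525 · 805 · 235 · 519 ≡ 1 (mod 941).
Since the result is 1, base 7 gives no evidence that 941 is composite.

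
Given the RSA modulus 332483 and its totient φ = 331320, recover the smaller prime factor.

503

φ(n) = (p−1)(q−1) = n − (p+q) + 1, so p + q = 332483 − 331320 + 1 = 1164.
p and q are the roots of t² − 1164t + 332483 = 0.
Discriminant: 1164² − 4·332483 = 1354896 − 1329932 = 24964; √24964 = 158.
q = (1164 − 158)/2 = 503, p = (1164 + 158)/2 = 661.
Check: 503 · 661 = 332483.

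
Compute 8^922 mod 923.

8^1 ≡ 8 (mod 923)
8^2 ≡ 8^2 = 64 ≡ 64 (mod 923)
8^4 ≡ 64^2 = 4096 ≡ 404 (mod 923)
8^8 ≡ 404^2 = 163216 ≡ 768 (mod 923)
8^16 ≡ 768^2 = 589824 ≡ 27 (mod 923)
8^32 ≡ 27^2 = 729 ≡ 729 (mod 923)
8^64 ≡ 729^2 = 531441 ≡ 716 (mod 923)
8^128 ≡ 716^2 = 512656 ≡ 391 (mod 923)
8^256 ≡ 391^2 = 152881 ≡ 586 (mod 923)
8^512 ≡ 586^2 = 343396 ≡ 40 (mod 923)
922 = 512 + 256 + 128 + 16 + 8 + 2 in binary powers of 2.
So 8^922 ≡ 40 · 586 · 391 · 27 · 768 · 64 ≡ 428 (mod 923).
Since 428 ≠ 1, base 8 is a Fermat witness: 923 is composite.

428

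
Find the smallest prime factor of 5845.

5845 is odd.
Digit sum 22, not divisible by 3.
Ends in 5: divisible by 5.

5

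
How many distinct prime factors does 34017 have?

4

34017 = 3 · 11339
11339 = 17 · 667
667 = 23 · 29
34017 = 3 · 17 · 23 · 29, which has 4 distinct prime factors.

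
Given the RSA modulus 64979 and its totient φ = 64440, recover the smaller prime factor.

181

φ(n) = (p−1)(q−1) = n − (p+q) + 1, so p + q = 64979 − 64440 + 1 = 540.
p and q are the roots of t² − 540t + 64979 = 0.
Discriminant: 540² − 4·64979 = 291600 − 259916 = 31684; √31684 = 178.
q = (540 − 178)/2 = 181, p = (540 + 178)/2 = 359.
Check: 181 · 359 = 64979.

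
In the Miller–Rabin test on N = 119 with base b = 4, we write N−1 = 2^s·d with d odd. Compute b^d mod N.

30

119 − 1 = 118 = 2^1 · 59, so d = 59.
4^1 ≡ 4 (mod 119)
4^2 ≡ 4^2 = 16 ≡ 16 (mod 119)
4^4 ≡ 16^2 = 256 ≡ 18 (mod 119)
4^8 ≡ 18^2 = 324 ≡ 86 (mod 119)
4^16 ≡ 86^2 = 7396 ≡ 18 (mod 119)
4^32 ≡ 18^2 = 324 ≡ 86 (mod 119)
59 = 32 + 16 + 8 + 2 + 1 in binary powers of 2.
So 4^59 ≡ 86 · 18 · 86 · 16 · 4 ≡ 30 (mod 119).
Squaring chain: 30; never reaches −1, so base 4 is a Miller–Rabin witness that 119 is composite.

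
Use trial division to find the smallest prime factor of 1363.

1363 is odd.
Digit sum 13, not divisible by 3.
Ends in 3: not divisible by 5.
7: 1363 = 7·194 + 5
11: 1363 = 11·123 + 10
13: 1363 = 13·104 + 11
17: 1363 = 17·80 + 3
19: 1363 = 19·71 + 14
23: 1363 = 23·59 + 6
29: 1363 = 29·47

29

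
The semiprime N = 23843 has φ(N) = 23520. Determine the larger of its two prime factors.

φ(n) = (p−1)(q−1) = n − (p+q) + 1, so p + q = 23843 − 23520 + 1 = 324.
p and q are the roots of t² − 324t + 23843 = 0.
Discriminant: 324² − 4·23843 = 104976 − 95372 = 9604; √9604 = 98.
q = (324 − 98)/2 = 113, p = (324 + 98)/2 = 211.
Check: 113 · 211 = 23843.

211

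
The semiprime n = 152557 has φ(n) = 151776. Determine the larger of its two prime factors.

409

φ(n) = (p−1)(q−1) = n − (p+q) + 1, so p + q = 152557 − 151776 + 1 = 782.
p and q are the roots of t² − 782t + 152557 = 0.
Discriminant: 782² − 4·152557 = 611524 − 610228 = 1296; √1296 = 36.
q = (782 − 36)/2 = 373, p = (782 + 36)/2 = 409.
Check: 373 · 409 = 152557.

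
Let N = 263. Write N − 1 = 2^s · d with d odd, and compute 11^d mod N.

1

263 − 1 = 262 = 2^1 · 131, so d = 131.
11^1 ≡ 11 (mod 263)
11^2 ≡ 11^2 = 121 ≡ 121 (mod 263)
11^4 ≡ 121^2 = 14641 ≡ 176 (mod 263)
11^8 ≡ 176^2 = 30976 ≡ 205 (mod 263)
11^16 ≡ 205^2 = 42025 ≡ 208 (mod 263)
11^32 ≡ 208^2 = 43264 ≡ 132 (mod 263)
11^64 ≡ 132^2 = 17424 ≡ 66 (mod 263)
11^128 ≡ 66^2 = 4356 ≡ 148 (mod 263)
131 = 128 + 2 + 1 in binary powers of 2.
So 11^131 ≡ 148 · 121 · 11 ≡ 1 (mod 263).
Since 11^d ≡ 1 (mod 263), base 11 does not prove 263 composite.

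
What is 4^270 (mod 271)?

1

4^1 ≡ 4 (mod 271)
4^2 ≡ 4^2 = 16 ≡ 16 (mod 271)
4^4 ≡ 16^2 = 256 ≡ 256 (mod 271)
4^8 ≡ 256^2 = 65536 ≡ 225 (mod 271)
4^16 ≡ 225^2 = 50625 ≡ 219 (mod 271)
4^32 ≡ 219^2 = 47961 ≡ 265 (mod 271)
4^64 ≡ 265^2 = 70225 ≡ 36 (mod 271)
4^128 ≡ 36^2 = 1296 ≡ 212 (mod 271)
4^256 ≡ 212^2 = 44944 ≡ 229 (mod 271)
270 = 256 + 8 + 4 + 2 in binary powers of 2.
So 4^270 ≡ 229 · 225 · 256 · 16 ≡ 1 (mod 271).
Since the result is 1, base 4 gives no evidence that 271 is composite.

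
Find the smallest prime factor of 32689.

97

32689 is odd.
Digit sum 28, not divisible by 3.
Ends in 9: not divisible by 5.
7: 32689 = 7·4669 + 6
11: 32689 = 11·2971 + 8
13: 32689 = 13·2514 + 7
17: 32689 = 17·1922 + 15
19: 32689 = 19·1720 + 9
23: 32689 = 23·1421 + 6
29: 32689 = 29·1127 + 6
31: 32689 = 31·1054 + 15
37: 32689 = 37·883 + 18
41: 32689 = 41·797 + 12
43: 32689 = 43·760 + 9
47: 32689 = 47·695 + 24
53: 32689 = 53·616 + 41
59: 32689 = 59·554 + 3
61: 32689 = 61·535 + 54
67: 32689 = 67·487 + 60
71: 32689 = 71·460 + 29
73: 32689 = 73·447 + 58
79: 32689 = 79·413 + 62
83: 32689 = 83·393 + 70
89: 32689 = 89·367 + 26
97: 32689 = 97·337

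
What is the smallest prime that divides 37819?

37819 is odd.
Digit sum 28, not divisible by 3.
Ends in 9: not divisible by 5.
7: 37819 = 7·5402 + 5
11: 37819 = 11·3438 + 1
13: 37819 = 13·2909 + 2
17: 37819 = 17·2224 + 11
19: 37819 = 19·1990 + 9
23: 37819 = 23·1644 + 7
29: 37819 = 29·1304 + 3
31: 37819 = 31·1219 + 30
37: 37819 = 37·1022 + 5
41: 37819 = 41·922 + 17
43: 37819 = 43·879 + 22
47: 37819 = 47·804 + 31
53: 37819 = 53·713 + 30
59: 37819 = 59·641

59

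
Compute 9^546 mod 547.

1

9^1 ≡ 9 (mod 547)
9^2 ≡ 9^2 = 81 ≡ 81 (mod 547)
9^4 ≡ 81^2 = 6561 ≡ 544 (mod 547)
9^8 ≡ 544^2 = 295936 ≡ 9 (mod 547)
9^16 ≡ 9^2 = 81 ≡ 81 (mod 547)
9^32 ≡ 81^2 = 6561 ≡ 544 (mod 547)
9^64 ≡ 544^2 = 295936 ≡ 9 (mod 547)
9^128 ≡ 9^2 = 81 ≡ 81 (mod 547)
9^256 ≡ 81^2 = 6561 ≡ 544 (mod 547)
9^512 ≡ 544^2 = 295936 ≡ 9 (mod 547)
546 = 512 + 32 + 2 in binary powers of 2.
So 9^546 ≡ 9 · 544 · 81 ≡ 1 (mod 547).
Since the result is 1, base 9 gives no evidence that 547 is composite.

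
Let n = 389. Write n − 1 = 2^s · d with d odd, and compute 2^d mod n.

389 − 1 = 388 = 2^2 · 97, so d = 97.
2^1 ≡ 2 (mod 389)
2^2 ≡ 2^2 = 4 ≡ 4 (mod 389)
2^4 ≡ 4^2 = 16 ≡ 16 (mod 389)
2^8 ≡ 16^2 = 256 ≡ 256 (mod 389)
2^16 ≡ 256^2 = 65536 ≡ 184 (mod 389)
2^32 ≡ 184^2 = 33856 ≡ 13 (mod 389)
2^64 ≡ 13^2 = 169 ≡ 169 (mod 389)
97 = 64 + 32 + 1 in binary powers of 2.
So 2^97 ≡ 169 · 13 · 2 ≡ 115 (mod 389).
Squaring chain: 115 → 388; reaches −1, so base 2 does not prove 389 composite.

115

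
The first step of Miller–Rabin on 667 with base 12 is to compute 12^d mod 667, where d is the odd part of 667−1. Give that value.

667 − 1 = 666 = 2^1 · 333, so d = 333.
12^1 ≡ 12 (mod 667)
12^2 ≡ 12^2 = 144 ≡ 144 (mod 667)
12^4 ≡ 144^2 = 20736 ≡ 59 (mod 667)
12^8 ≡ 59^2 = 3481 ≡ 146 (mod 667)
12^16 ≡ 146^2 = 21316 ≡ 639 (mod 667)
12^32 ≡ 639^2 = 408321 ≡ 117 (mod 667)
12^64 ≡ 117^2 = 13689 ≡ 349 (mod 667)
12^128 ≡ 349^2 = 121801 ≡ 407 (mod 667)
12^256 ≡ 407^2 = 165649 ≡ 233 (mod 667)
333 = 256 + 64 + 8 + 4 + 1 in binary powers of 2.
So 12^333 ≡ 233 · 349 · 146 · 59 · 12 ≡ 302 (mod 667).
Squaring chain: 302; never reaches −1, so base 12 is a Miller–Rabin witness that 667 is composite.

302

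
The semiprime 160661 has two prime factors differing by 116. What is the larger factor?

463

Since p = q + 116, we have 160661 = q(q + 116), so q² + 116q − 160661 = 0.
Discriminant: 116² + 4·160661 = 13456 + 642644 = 656100; √656100 = 810.
q = (−116 + 810)/2 = 347, and p = q + 116 = 463.
Check: 347 · 463 = 160661.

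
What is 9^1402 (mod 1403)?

9^1 ≡ 9 (mod 1403)
9^2 ≡ 9^2 = 81 ≡ 81 (mod 1403)
9^4 ≡ 81^2 = 6561 ≡ 949 (mod 1403)
9^8 ≡ 949^2 = 900601 ≡ 1278 (mod 1403)
9^16 ≡ 1278^2 = 1633284 ≡ 192 (mod 1403)
9^32 ≡ 192^2 = 36864 ≡ 386 (mod 1403)
9^64 ≡ 386^2 = 148996 ≡ 278 (mod 1403)
9^128 ≡ 278^2 = 77284 ≡ 119 (mod 1403)
9^256 ≡ 119^2 = 14161 ≡ 131 (mod 1403)
9^512 ≡ 131^2 = 17161 ≡ 325 (mod 1403)
9^1024 ≡ 325^2 = 105625 ≡ 400 (mod 1403)
1402 = 1024 + 256 + 64 + 32 + 16 + 8 + 2 in binary powers of 2.
So 9^1402 ≡ 400 · 131 · 278 · 386 · 192 · 1278 · 81 ≡ 813 (mod 1403).
Since 813 ≠ 1, base 9 is a Fermat witness: 1403 is composite.

813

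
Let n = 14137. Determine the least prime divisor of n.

14137 is odd.
Digit sum 16, not divisible by 3.
Ends in 7: not divisible by 5.
7: 14137 = 7·2019 + 4
11: 14137 = 11·1285 + 2
13: 14137 = 13·1087 + 6
17: 14137 = 17·831 + 10
19: 14137 = 19·744 + 1
23: 14137 = 23·614 + 15
29: 14137 = 29·487 + 14
31: 14137 = 31·456 + 1
37: 14137 = 37·382 + 3
41: 14137 = 41·344 + 33
43: 14137 = 43·328 + 33
47: 14137 = 47·300 + 37
53: 14137 = 53·266 + 39
59: 14137 = 59·239 + 36
61: 14137 = 61·231 + 46
67: 14137 = 67·211

67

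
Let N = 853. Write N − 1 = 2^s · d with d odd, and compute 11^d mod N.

853 − 1 = 852 = 2^2 · 213, so d = 213.
11^1 ≡ 11 (mod 853)
11^2 ≡ 11^2 = 121 ≡ 121 (mod 853)
11^4 ≡ 121^2 = 14641 ≡ 140 (mod 853)
11^8 ≡ 140^2 = 19600 ≡ 834 (mod 853)
11^16 ≡ 834^2 = 695556 ≡ 361 (mod 853)
11^32 ≡ 361^2 = 130321 ≡ 665 (mod 853)
11^64 ≡ 665^2 = 442225 ≡ 371 (mod 853)
11^128 ≡ 371^2 = 137641 ≡ 308 (mod 853)
213 = 128 + 64 + 16 + 4 + 1 in binary powers of 2.
So 11^213 ≡ 308 · 371 · 361 · 140 · 11 ≡ 520 (mod 853).
Squaring chain: 520 → 852; reaches −1, so base 11 does not prove 853 composite.

520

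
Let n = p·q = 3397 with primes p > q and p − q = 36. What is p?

Since p = q + 36, we have 3397 = q(q + 36), so q² + 36q − 3397 = 0.
Discriminant: 36² + 4·3397 = 1296 + 13588 = 14884; √14884 = 122.
q = (−36 + 122)/2 = 43, and p = q + 36 = 79.
Check: 43 · 79 = 3397.

79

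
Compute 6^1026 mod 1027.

220

6^1 ≡ 6 (mod 1027)
6^2 ≡ 6^2 = 36 ≡ 36 (mod 1027)
6^4 ≡ 36^2 = 1296 ≡ 269 (mod 1027)
6^8 ≡ 269^2 = 72361 ≡ 471 (mod 1027)
6^16 ≡ 471^2 = 221841 ≡ 9 (mod 1027)
6^32 ≡ 9^2 = 81 ≡ 81 (mod 1027)
6^64 ≡ 81^2 = 6561 ≡ 399 (mod 1027)
6^128 ≡ 399^2 = 159201 ≡ 16 (mod 1027)
6^256 ≡ 16^2 = 256 ≡ 256 (mod 1027)
6^512 ≡ 256^2 = 65536 ≡ 835 (mod 1027)
6^1024 ≡ 835^2 = 697225 ≡ 919 (mod 1027)
1026 = 1024 + 2 in binary powers of 2.
So 6^1026 ≡ 919 · 36 ≡ 220 (mod 1027).
Since 220 ≠ 1, base 6 is a Fermat witness: 1027 is composite.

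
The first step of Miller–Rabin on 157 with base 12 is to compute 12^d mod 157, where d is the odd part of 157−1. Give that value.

1

157 − 1 = 156 = 2^2 · 39, so d = 39.
12^1 ≡ 12 (mod 157)
12^2 ≡ 12^2 = 144 ≡ 144 (mod 157)
12^4 ≡ 144^2 = 20736 ≡ 12 (mod 157)
12^8 ≡ 12^2 = 144 ≡ 144 (mod 157)
12^16 ≡ 144^2 = 20736 ≡ 12 (mod 157)
12^32 ≡ 12^2 = 144 ≡ 144 (mod 157)
39 = 32 + 4 + 2 + 1 in binary powers of 2.
So 12^39 ≡ 144 · 12 · 144 · 12 ≡ 1 (mod 157).
Since 12^d ≡ 1 (mod 157), base 12 does not prove 157 composite.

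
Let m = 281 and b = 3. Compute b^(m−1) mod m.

3^1 ≡ 3 (mod 281)
3^2 ≡ 3^2 = 9 ≡ 9 (mod 281)
3^4 ≡ 9^2 = 81 ≡ 81 (mod 281)
3^8 ≡ 81^2 = 6561 ≡ 98 (mod 281)
3^16 ≡ 98^2 = 9604 ≡ 50 (mod 281)
3^32 ≡ 50^2 = 2500 ≡ 252 (mod 281)
3^64 ≡ 252^2 = 63504 ≡ 279 (mod 281)
3^128 ≡ 279^2 = 77841 ≡ 4 (mod 281)
3^256 ≡ 4^2 = 16 ≡ 16 (mod 281)
280 = 256 + 16 + 8 in binary powers of 2.
So 3^280 ≡ 16 · 50 · 98 ≡ 1 (mod 281).
Since the result is 1, base 3 gives no evidence that 281 is composite.

1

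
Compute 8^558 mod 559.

8^1 ≡ 8 (mod 559)
8^2 ≡ 8^2 = 64 ≡ 64 (mod 559)
8^4 ≡ 64^2 = 4096 ≡ 183 (mod 559)
8^8 ≡ 183^2 = 33489 ≡ 508 (mod 559)
8^16 ≡ 508^2 = 258064 ≡ 365 (mod 559)
8^32 ≡ 365^2 = 133225 ≡ 183 (mod 559)
8^64 ≡ 183^2 = 33489 ≡ 508 (mod 559)
8^128 ≡ 508^2 = 258064 ≡ 365 (mod 559)
8^256 ≡ 365^2 = 133225 ≡ 183 (mod 559)
8^512 ≡ 183^2 = 33489 ≡ 508 (mod 559)
558 = 512 + 32 + 8 + 4 + 2 in binary powers of 2.
So 8^558 ≡ 508 · 183 · 508 · 183 · 64 ≡ 428 (mod 559).
Since 428 ≠ 1, base 8 is a Fermat witness: 559 is composite.

428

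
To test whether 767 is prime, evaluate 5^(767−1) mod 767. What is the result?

5^1 ≡ 5 (mod 767)
5^2 ≡ 5^2 = 25 ≡ 25 (mod 767)
5^4 ≡ 25^2 = 625 ≡ 625 (mod 767)
5^8 ≡ 625^2 = 390625 ≡ 222 (mod 767)
5^16 ≡ 222^2 = 49284 ≡ 196 (mod 767)
5^32 ≡ 196^2 = 38416 ≡ 66 (mod 767)
5^64 ≡ 66^2 = 4356 ≡ 521 (mod 767)
5^128 ≡ 521^2 = 271441 ≡ 690 (mod 767)
5^256 ≡ 690^2 = 476100 ≡ 560 (mod 767)
5^512 ≡ 560^2 = 313600 ≡ 664 (mod 767)
766 = 512 + 128 + 64 + 32 + 16 + 8 + 4 + 2 in binary powers of 2.
So 5^766 ≡ 664 · 690 · 521 · 66 · 196 · 222 · 625 · 25 ≡ 454 (mod 767).
Since 454 ≠ 1, base 5 is a Fermat witness: 767 is composite.

454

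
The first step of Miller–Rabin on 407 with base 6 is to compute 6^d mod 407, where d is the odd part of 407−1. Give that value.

216

407 − 1 = 406 = 2^1 · 203, so d = 203.
6^1 ≡ 6 (mod 407)
6^2 ≡ 6^2 = 36 ≡ 36 (mod 407)
6^4 ≡ 36^2 = 1296 ≡ 75 (mod 407)
6^8 ≡ 75^2 = 5625 ≡ 334 (mod 407)
6^16 ≡ 334^2 = 111556 ≡ 38 (mod 407)
6^32 ≡ 38^2 = 1444 ≡ 223 (mod 407)
6^64 ≡ 223^2 = 49729 ≡ 75 (mod 407)
6^128 ≡ 75^2 = 5625 ≡ 334 (mod 407)
203 = 128 + 64 + 8 + 2 + 1 in binary powers of 2.
So 6^203 ≡ 334 · 75 · 334 · 36 · 6 ≡ 216 (mod 407).
Squaring chain: 216; never reaches −1, so base 6 is a Miller–Rabin witness that 407 is composite.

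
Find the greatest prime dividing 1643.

1643 = 31 · 53
53 is prime.
So 1643 = 31 · 53; the largest prime factor is 53.

53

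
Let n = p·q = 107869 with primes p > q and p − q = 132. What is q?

269

Since p = q + 132, we have 107869 = q(q + 132), so q² + 132q − 107869 = 0.
Discriminant: 132² + 4·107869 = 17424 + 431476 = 448900; √448900 = 670.
q = (−132 + 670)/2 = 269, and p = q + 132 = 401.
Check: 269 · 401 = 107869.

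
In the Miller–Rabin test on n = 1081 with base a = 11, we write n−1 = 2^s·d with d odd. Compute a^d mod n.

1081 − 1 = 1080 = 2^3 · 135, so d = 135.
11^1 ≡ 11 (mod 1081)
11^2 ≡ 11^2 = 121 ≡ 121 (mod 1081)
11^4 ≡ 121^2 = 14641 ≡ 588 (mod 1081)
11^8 ≡ 588^2 = 345744 ≡ 905 (mod 1081)
11^16 ≡ 905^2 = 819025 ≡ 708 (mod 1081)
11^32 ≡ 708^2 = 501264 ≡ 761 (mod 1081)
11^64 ≡ 761^2 = 579121 ≡ 786 (mod 1081)
11^128 ≡ 786^2 = 617796 ≡ 545 (mod 1081)
135 = 128 + 4 + 2 + 1 in binary powers of 2.
So 11^135 ≡ 545 · 588 · 121 · 11 ≡ 1009 (mod 1081).
Squaring chain: 1009 → 860 → 196; never reaches −1, so base 11 is a Miller–Rabin witness that 1081 is composite.

1009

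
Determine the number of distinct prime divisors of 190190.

6

190190 = 2 · 95095
95095 = 5 · 19019
19019 = 7 · 2717
2717 = 11 · 247
247 = 13 · 19
190190 = 2 · 5 · 7 · 11 · 13 · 19, which has 6 distinct prime factors.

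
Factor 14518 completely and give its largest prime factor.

14518 = 2 · 7259
7259 = 7 · 1037
1037 = 17 · 61
61 is prime.
So 14518 = 2 · 7 · 17 · 61; the largest prime factor is 61.

61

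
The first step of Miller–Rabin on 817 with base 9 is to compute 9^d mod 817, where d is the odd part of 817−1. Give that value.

817 − 1 = 816 = 2^4 · 51, so d = 51.
9^1 ≡ 9 (mod 817)
9^2 ≡ 9^2 = 81 ≡ 81 (mod 817)
9^4 ≡ 81^2 = 6561 ≡ 25 (mod 817)
9^8 ≡ 25^2 = 625 ≡ 625 (mod 817)
9^16 ≡ 625^2 = 390625 ≡ 99 (mod 817)
9^32 ≡ 99^2 = 9801 ≡ 814 (mod 817)
51 = 32 + 16 + 2 + 1 in binary powers of 2.
So 9^51 ≡ 814 · 99 · 81 · 9 ≡ 809 (mod 817).
Squaring chain: 809 → 64 → 11 → 121; never reaches −1, so base 9 is a Miller–Rabin witness that 817 is composite.

809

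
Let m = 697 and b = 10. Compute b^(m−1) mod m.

10^1 ≡ 10 (mod 697)
10^2 ≡ 10^2 = 100 ≡ 100 (mod 697)
10^4 ≡ 100^2 = 10000 ≡ 242 (mod 697)
10^8 ≡ 242^2 = 58564 ≡ 16 (mod 697)
10^16 ≡ 16^2 = 256 ≡ 256 (mod 697)
10^32 ≡ 256^2 = 65536 ≡ 18 (mod 697)
10^64 ≡ 18^2 = 324 ≡ 324 (mod 697)
10^128 ≡ 324^2 = 104976 ≡ 426 (mod 697)
10^256 ≡ 426^2 = 181476 ≡ 256 (mod 697)
10^512 ≡ 256^2 = 65536 ≡ 18 (mod 697)
696 = 512 + 128 + 32 + 16 + 8 in binary powers of 2.
So 10^696 ≡ 18 · 426 · 18 · 256 · 16 ≡ 543 (mod 697).
Since 543 ≠ 1, base 10 is a Fermat witness: 697 is composite.

543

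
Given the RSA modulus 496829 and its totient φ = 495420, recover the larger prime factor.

719

φ(n) = (p−1)(q−1) = n − (p+q) + 1, so p + q = 496829 − 495420 + 1 = 1410.
p and q are the roots of t² − 1410t + 496829 = 0.
Discriminant: 1410² − 4·496829 = 1988100 − 1987316 = 784; √784 = 28.
q = (1410 − 28)/2 = 691, p = (1410 + 28)/2 = 719.
Check: 691 · 719 = 496829.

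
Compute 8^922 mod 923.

8^1 ≡ 8 (mod 923)
8^2 ≡ 8^2 = 64 ≡ 64 (mod 923)
8^4 ≡ 64^2 = 4096 ≡ 404 (mod 923)
8^8 ≡ 404^2 = 163216 ≡ 768 (mod 923)
8^16 ≡ 768^2 = 589824 ≡ 27 (mod 923)
8^32 ≡ 27^2 = 729 ≡ 729 (mod 923)
8^64 ≡ 729^2 = 531441 ≡ 716 (mod 923)
8^128 ≡ 716^2 = 512656 ≡ 391 (mod 923)
8^256 ≡ 391^2 = 152881 ≡ 586 (mod 923)
8^512 ≡ 586^2 = 343396 ≡ 40 (mod 923)
922 = 512 + 256 + 128 + 16 + 8 + 2 in binary powers of 2.
So 8^922 ≡ 40 · 586 · 391 · 27 · 768 · 64 ≡ 428 (mod 923).
Since 428 ≠ 1, base 8 is a Fermat witness: 923 is composite.

428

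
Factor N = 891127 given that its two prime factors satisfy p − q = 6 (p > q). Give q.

Since p = q + 6, we have 891127 = q(q + 6), so q² + 6q − 891127 = 0.
Discriminant: 6² + 4·891127 = 36 + 3564508 = 3564544; √3564544 = 1888.
q = (−6 + 1888)/2 = 941, and p = q + 6 = 947.
Check: 941 · 947 = 891127.

941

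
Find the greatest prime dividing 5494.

5494 = 2 · 2747
2747 = 41 · 67
67 is prime.
So 5494 = 2 · 41 · 67; the largest prime factor is 67.

67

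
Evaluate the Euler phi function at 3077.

2880

Factor: 3077 = 17 · 181.
φ(3077) = (17−1) · (181−1) = 16 · 180 = 2880.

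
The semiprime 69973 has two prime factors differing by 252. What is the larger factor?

Since p = q + 252, we have 69973 = q(q + 252), so q² + 252q − 69973 = 0.
Discriminant: 252² + 4·69973 = 63504 + 279892 = 343396; √343396 = 586.
q = (−252 + 586)/2 = 167, and p = q + 252 = 419.
Check: 167 · 419 = 69973.

419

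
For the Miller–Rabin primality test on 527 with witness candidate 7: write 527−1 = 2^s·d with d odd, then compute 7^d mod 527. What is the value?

527 − 1 = 526 = 2^1 · 263, so d = 263.
7^1 ≡ 7 (mod 527)
7^2 ≡ 7^2 = 49 ≡ 49 (mod 527)
7^4 ≡ 49^2 = 2401 ≡ 293 (mod 527)
7^8 ≡ 293^2 = 85849 ≡ 475 (mod 527)
7^16 ≡ 475^2 = 225625 ≡ 69 (mod 527)
7^32 ≡ 69^2 = 4761 ≡ 18 (mod 527)
7^64 ≡ 18^2 = 324 ≡ 324 (mod 527)
7^128 ≡ 324^2 = 104976 ≡ 103 (mod 527)
7^256 ≡ 103^2 = 10609 ≡ 69 (mod 527)
263 = 256 + 4 + 2 + 1 in binary powers of 2.
So 7^263 ≡ 69 · 293 · 49 · 7 ≡ 165 (mod 527).
Squaring chain: 165; never reaches −1, so base 7 is a Miller–Rabin witness that 527 is composite.

165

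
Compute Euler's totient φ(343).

294

Factor: 343 = 7^3.
φ(343) = 7^2·(7−1) = 294.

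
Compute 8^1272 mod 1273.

8^1 ≡ 8 (mod 1273)
8^2 ≡ 8^2 = 64 ≡ 64 (mod 1273)
8^4 ≡ 64^2 = 4096 ≡ 277 (mod 1273)
8^8 ≡ 277^2 = 76729 ≡ 349 (mod 1273)
8^16 ≡ 349^2 = 121801 ≡ 866 (mod 1273)
8^32 ≡ 866^2 = 749956 ≡ 159 (mod 1273)
8^64 ≡ 159^2 = 25281 ≡ 1094 (mod 1273)
8^128 ≡ 1094^2 = 1196836 ≡ 216 (mod 1273)
8^256 ≡ 216^2 = 46656 ≡ 828 (mod 1273)
8^512 ≡ 828^2 = 685584 ≡ 710 (mod 1273)
8^1024 ≡ 710^2 = 504100 ≡ 1265 (mod 1273)
1272 = 1024 + 128 + 64 + 32 + 16 + 8 in binary powers of 2.
So 8^1272 ≡ 1265 · 216 · 1094 · 159 · 866 · 349 ≡ 685 (mod 1273).
Since 685 ≠ 1, base 8 is a Fermat witness: 1273 is composite.

685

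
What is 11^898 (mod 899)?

11^1 ≡ 11 (mod 899)
11^2 ≡ 11^2 = 121 ≡ 121 (mod 899)
11^4 ≡ 121^2 = 14641 ≡ 257 (mod 899)
11^8 ≡ 257^2 = 66049 ≡ 422 (mod 899)
11^16 ≡ 422^2 = 178084 ≡ 82 (mod 899)
11^32 ≡ 82^2 = 6724 ≡ 431 (mod 899)
11^64 ≡ 431^2 = 185761 ≡ 567 (mod 899)
11^128 ≡ 567^2 = 321489 ≡ 546 (mod 899)
11^256 ≡ 546^2 = 298116 ≡ 547 (mod 899)
11^512 ≡ 547^2 = 299209 ≡ 741 (mod 899)
898 = 512 + 256 + 128 + 2 in binary powers of 2.
So 11^898 ≡ 741 · 547 · 546 · 121 ≡ 382 (mod 899).
Since 382 ≠ 1, base 11 is a Fermat witness: 899 is composite.

382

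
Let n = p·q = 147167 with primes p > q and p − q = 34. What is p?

401

Since p = q + 34, we have 147167 = q(q + 34), so q² + 34q − 147167 = 0.
Discriminant: 34² + 4·147167 = 1156 + 588668 = 589824; √589824 = 768.
q = (−34 + 768)/2 = 367, and p = q + 34 = 401.
Check: 367 · 401 = 147167.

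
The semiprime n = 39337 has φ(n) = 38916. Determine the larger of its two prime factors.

φ(n) = (p−1)(q−1) = n − (p+q) + 1, so p + q = 39337 − 38916 + 1 = 422.
p and q are the roots of t² − 422t + 39337 = 0.
Discriminant: 422² − 4·39337 = 178084 − 157348 = 20736; √20736 = 144.
q = (422 − 144)/2 = 139, p = (422 + 144)/2 = 283.
Check: 139 · 283 = 39337.

283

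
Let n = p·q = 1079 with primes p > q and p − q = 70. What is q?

13

Since p = q + 70, we have 1079 = q(q + 70), so q² + 70q − 1079 = 0.
Discriminant: 70² + 4·1079 = 4900 + 4316 = 9216; √9216 = 96.
q = (−70 + 96)/2 = 13, and p = q + 70 = 83.
Check: 13 · 83 = 1079.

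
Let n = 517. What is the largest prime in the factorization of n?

517 = 11 · 47
47 is prime.
So 517 = 11 · 47; the largest prime factor is 47.

47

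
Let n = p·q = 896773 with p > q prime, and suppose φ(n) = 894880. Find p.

953

φ(n) = (p−1)(q−1) = n − (p+q) + 1, so p + q = 896773 − 894880 + 1 = 1894.
p and q are the roots of t² − 1894t + 896773 = 0.
Discriminant: 1894² − 4·896773 = 3587236 − 3587092 = 144; √144 = 12.
q = (1894 − 12)/2 = 941, p = (1894 + 12)/2 = 953.
Check: 941 · 953 = 896773.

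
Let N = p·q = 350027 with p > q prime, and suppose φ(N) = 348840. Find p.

647

φ(n) = (p−1)(q−1) = n − (p+q) + 1, so p + q = 350027 − 348840 + 1 = 1188.
p and q are the roots of t² − 1188t + 350027 = 0.
Discriminant: 1188² − 4·350027 = 1411344 − 1400108 = 11236; √11236 = 106.
q = (1188 − 106)/2 = 541, p = (1188 + 106)/2 = 647.
Check: 541 · 647 = 350027.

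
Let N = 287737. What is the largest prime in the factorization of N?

89

287737 = 53 · 5429
5429 = 61 · 89
89 is prime.
So 287737 = 53 · 61 · 89; the largest prime factor is 89.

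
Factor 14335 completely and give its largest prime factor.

14335 = 5 · 2867
2867 = 47 · 61
61 is prime.
So 14335 = 5 · 47 · 61; the largest prime factor is 61.

61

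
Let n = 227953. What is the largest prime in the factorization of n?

53

227953 = 11 · 20723
20723 = 17 · 1219
1219 = 23 · 53
53 is prime.
So 227953 = 11 · 17 · 23 · 53; the largest prime factor is 53.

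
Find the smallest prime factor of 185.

5

185 is odd.
Digit sum 14, not divisible by 3.
Ends in 5: divisible by 5.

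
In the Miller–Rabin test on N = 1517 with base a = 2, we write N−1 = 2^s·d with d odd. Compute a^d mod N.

923

1517 − 1 = 1516 = 2^2 · 379, so d = 379.
2^1 ≡ 2 (mod 1517)
2^2 ≡ 2^2 = 4 ≡ 4 (mod 1517)
2^4 ≡ 4^2 = 16 ≡ 16 (mod 1517)
2^8 ≡ 16^2 = 256 ≡ 256 (mod 1517)
2^16 ≡ 256^2 = 65536 ≡ 305 (mod 1517)
2^32 ≡ 305^2 = 93025 ≡ 488 (mod 1517)
2^64 ≡ 488^2 = 238144 ≡ 1492 (mod 1517)
2^128 ≡ 1492^2 = 2226064 ≡ 625 (mod 1517)
2^256 ≡ 625^2 = 390625 ≡ 756 (mod 1517)
379 = 256 + 64 + 32 + 16 + 8 + 2 + 1 in binary powers of 2.
So 2^379 ≡ 756 · 1492 · 488 · 305 · 256 · 4 · 2 ≡ 923 (mod 1517).
Squaring chain: 923 → 892; never reaches −1, so base 2 is a Miller–Rabin witness that 1517 is composite.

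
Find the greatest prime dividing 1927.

1927 = 41 · 47
47 is prime.
So 1927 = 41 · 47; the largest prime factor is 47.

47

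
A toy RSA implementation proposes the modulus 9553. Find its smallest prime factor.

41

9553 is odd.
Digit sum 22, not divisible by 3.
Ends in 3: not divisible by 5.
7: 9553 = 7·1364 + 5
11: 9553 = 11·868 + 5
13: 9553 = 13·734 + 11
17: 9553 = 17·561 + 16
19: 9553 = 19·502 + 15
23: 9553 = 23·415 + 8
29: 9553 = 29·329 + 12
31: 9553 = 31·308 + 5
37: 9553 = 37·258 + 7
41: 9553 = 41·233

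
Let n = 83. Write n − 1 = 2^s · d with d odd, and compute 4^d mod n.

1

83 − 1 = 82 = 2^1 · 41, so d = 41.
4^1 ≡ 4 (mod 83)
4^2 ≡ 4^2 = 16 ≡ 16 (mod 83)
4^4 ≡ 16^2 = 256 ≡ 7 (mod 83)
4^8 ≡ 7^2 = 49 ≡ 49 (mod 83)
4^16 ≡ 49^2 = 2401 ≡ 77 (mod 83)
4^32 ≡ 77^2 = 5929 ≡ 36 (mod 83)
41 = 32 + 8 + 1 in binary powers of 2.
So 4^41 ≡ 36 · 49 · 4 ≡ 1 (mod 83).
Since 4^d ≡ 1 (mod 83), base 4 does not prove 83 composite.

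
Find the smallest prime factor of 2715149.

2715149 is odd.
Digit sum 29, not divisible by 3.
Ends in 9: not divisible by 5.
7: 2715149 = 7·387878 + 3
11: 2715149 = 11·246831 + 8
13: 2715149 = 13·208857 + 8
17: 2715149 = 17·159714 + 11
19: 2715149 = 19·142902 + 11
23: 2715149 = 23·118049 + 22
29: 2715149 = 29·93625 + 24
31: 2715149 = 31·87585 + 14
37: 2715149 = 37·73382 + 15
41: 2715149 = 41·66223 + 6
43: 2715149 = 43·63143

43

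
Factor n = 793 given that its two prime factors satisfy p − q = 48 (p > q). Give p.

61

Since p = q + 48, we have 793 = q(q + 48), so q² + 48q − 793 = 0.
Discriminant: 48² + 4·793 = 2304 + 3172 = 5476; √5476 = 74.
q = (−48 + 74)/2 = 13, and p = q + 48 = 61.
Check: 13 · 61 = 793.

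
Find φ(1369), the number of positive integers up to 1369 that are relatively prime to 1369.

Factor: 1369 = 37^2.
φ(1369) = 37^1·(37−1) = 1332.

1332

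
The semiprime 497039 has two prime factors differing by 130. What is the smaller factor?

Since p = q + 130, we have 497039 = q(q + 130), so q² + 130q − 497039 = 0.
Discriminant: 130² + 4·497039 = 16900 + 1988156 = 2005056; √2005056 = 1416.
q = (−130 + 1416)/2 = 643, and p = q + 130 = 773.
Check: 643 · 773 = 497039.

643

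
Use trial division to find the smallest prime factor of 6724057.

53

6724057 is odd.
Digit sum 31, not divisible by 3.
Ends in 7: not divisible by 5.
7: 6724057 = 7·960579 + 4
11: 6724057 = 11·611277 + 10
13: 6724057 = 13·517235 + 2
17: 6724057 = 17·395532 + 13
19: 6724057 = 19·353897 + 14
23: 6724057 = 23·292350 + 7
29: 6724057 = 29·231864 + 1
31: 6724057 = 31·216905 + 2
37: 6724057 = 37·181731 + 10
41: 6724057 = 41·164001 + 16
43: 6724057 = 43·156373 + 18
47: 6724057 = 47·143065 + 2
53: 6724057 = 53·126869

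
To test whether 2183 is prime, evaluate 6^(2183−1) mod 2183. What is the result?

1553

6^1 ≡ 6 (mod 2183)
6^2 ≡ 6^2 = 36 ≡ 36 (mod 2183)
6^4 ≡ 36^2 = 1296 ≡ 1296 (mod 2183)
6^8 ≡ 1296^2 = 1679616 ≡ 889 (mod 2183)
6^16 ≡ 889^2 = 790321 ≡ 75 (mod 2183)
6^32 ≡ 75^2 = 5625 ≡ 1259 (mod 2183)
6^64 ≡ 1259^2 = 1585081 ≡ 223 (mod 2183)
6^128 ≡ 223^2 = 49729 ≡ 1703 (mod 2183)
6^256 ≡ 1703^2 = 2900209 ≡ 1185 (mod 2183)
6^512 ≡ 1185^2 = 1404225 ≡ 556 (mod 2183)
6^1024 ≡ 556^2 = 309136 ≡ 1333 (mod 2183)
6^2048 ≡ 1333^2 = 1776889 ≡ 2110 (mod 2183)
2182 = 2048 + 128 + 4 + 2 in binary powers of 2.
So 6^2182 ≡ 2110 · 1703 · 1296 · 36 ≡ 1553 (mod 2183).
Since 1553 ≠ 1, base 6 is a Fermat witness: 2183 is composite.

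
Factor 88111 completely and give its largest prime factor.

73

88111 = 17 · 5183
5183 = 71 · 73
73 is prime.
So 88111 = 17 · 71 · 73; the largest prime factor is 73.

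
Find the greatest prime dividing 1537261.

1537261 = 11 · 139751
139751 = 29 · 4819
4819 = 61 · 79
79 is prime.
So 1537261 = 11 · 29 · 61 · 79; the largest prime factor is 79.

79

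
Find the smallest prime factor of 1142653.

59

1142653 is odd.
Digit sum 22, not divisible by 3.
Ends in 3: not divisible by 5.
7: 1142653 = 7·163236 + 1
11: 1142653 = 11·103877 + 6
13: 1142653 = 13·87896 + 5
17: 1142653 = 17·67214 + 15
19: 1142653 = 19·60139 + 12
23: 1142653 = 23·49680 + 13
29: 1142653 = 29·39401 + 24
31: 1142653 = 31·36859 + 24
37: 1142653 = 37·30882 + 19
41: 1142653 = 41·27869 + 24
43: 1142653 = 43·26573 + 14
47: 1142653 = 47·24311 + 36
53: 1142653 = 53·21559 + 26
59: 1142653 = 59·19367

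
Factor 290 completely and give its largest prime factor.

290 = 2 · 145
145 = 5 · 29
29 is prime.
So 290 = 2 · 5 · 29; the largest prime factor is 29.

29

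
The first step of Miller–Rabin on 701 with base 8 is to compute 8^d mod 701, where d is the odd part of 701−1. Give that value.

701 − 1 = 700 = 2^2 · 175, so d = 175.
8^1 ≡ 8 (mod 701)
8^2 ≡ 8^2 = 64 ≡ 64 (mod 701)
8^4 ≡ 64^2 = 4096 ≡ 591 (mod 701)
8^8 ≡ 591^2 = 349281 ≡ 183 (mod 701)
8^16 ≡ 183^2 = 33489 ≡ 542 (mod 701)
8^32 ≡ 542^2 = 293764 ≡ 45 (mod 701)
8^64 ≡ 45^2 = 2025 ≡ 623 (mod 701)
8^128 ≡ 623^2 = 388129 ≡ 476 (mod 701)
175 = 128 + 32 + 8 + 4 + 2 + 1 in binary powers of 2.
So 8^175 ≡ 476 · 45 · 183 · 591 · 64 · 8 ≡ 135 (mod 701).
Squaring chain: 135 → 700; reaches −1, so base 8 does not prove 701 composite.

135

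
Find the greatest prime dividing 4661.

79

4661 = 59 · 79
79 is prime.
So 4661 = 59 · 79; the largest prime factor is 79.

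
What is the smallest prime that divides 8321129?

71

8321129 is odd.
Digit sum 26, not divisible by 3.
Ends in 9: not divisible by 5.
7: 8321129 = 7·1188732 + 5
11: 8321129 = 11·756466 + 3
13: 8321129 = 13·640086 + 11
17: 8321129 = 17·489478 + 3
19: 8321129 = 19·437954 + 3
23: 8321129 = 23·361788 + 5
29: 8321129 = 29·286935 + 14
31: 8321129 = 31·268423 + 16
37: 8321129 = 37·224895 + 14
41: 8321129 = 41·202954 + 15
43: 8321129 = 43·193514 + 27
47: 8321129 = 47·177045 + 14
53: 8321129 = 53·157002 + 23
59: 8321129 = 59·141036 + 5
61: 8321129 = 61·136411 + 58
67: 8321129 = 67·124195 + 64
71: 8321129 = 71·117199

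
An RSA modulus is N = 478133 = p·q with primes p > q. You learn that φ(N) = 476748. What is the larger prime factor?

739

φ(n) = (p−1)(q−1) = n − (p+q) + 1, so p + q = 478133 − 476748 + 1 = 1386.
p and q are the roots of t² − 1386t + 478133 = 0.
Discriminant: 1386² − 4·478133 = 1920996 − 1912532 = 8464; √8464 = 92.
q = (1386 − 92)/2 = 647, p = (1386 + 92)/2 = 739.
Check: 647 · 739 = 478133.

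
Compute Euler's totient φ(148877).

Factor: 148877 = 53^3.
φ(148877) = 53^2·(53−1) = 146068.

146068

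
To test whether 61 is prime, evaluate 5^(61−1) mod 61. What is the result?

1

5^1 ≡ 5 (mod 61)
5^2 ≡ 5^2 = 25 ≡ 25 (mod 61)
5^4 ≡ 25^2 = 625 ≡ 15 (mod 61)
5^8 ≡ 15^2 = 225 ≡ 42 (mod 61)
5^16 ≡ 42^2 = 1764 ≡ 56 (mod 61)
5^32 ≡ 56^2 = 3136 ≡ 25 (mod 61)
60 = 32 + 16 + 8 + 4 in binary powers of 2.
So 5^60 ≡ 25 · 56 · 42 · 15 ≡ 1 (mod 61).
Since the result is 1, base 5 gives no evidence that 61 is composite.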